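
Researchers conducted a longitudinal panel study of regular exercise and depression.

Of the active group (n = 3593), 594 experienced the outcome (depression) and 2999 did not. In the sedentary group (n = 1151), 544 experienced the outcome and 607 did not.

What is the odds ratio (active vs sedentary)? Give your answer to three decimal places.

From the description: a = 594, b = 2999, c = 544, d = 607.
OR = (a·d)/(b·c) = (594 × 607) / (2999 × 544) = 360558 / 1631456 = 0.22100
Exposure is associated with lower odds of depression (OR = 0.22 < 1).

0.221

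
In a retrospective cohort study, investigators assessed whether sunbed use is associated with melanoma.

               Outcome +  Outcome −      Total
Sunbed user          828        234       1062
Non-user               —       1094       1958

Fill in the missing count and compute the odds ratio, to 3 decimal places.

4.480

The missing cell is in the unexposed row: 1958 − 1094 = 864.
So a = 828, b = 234, c = 864, d = 1094.
OR = (a·d)/(b·c) = (828 × 1094) / (234 × 864) = 905832 / 202176 = 4.48041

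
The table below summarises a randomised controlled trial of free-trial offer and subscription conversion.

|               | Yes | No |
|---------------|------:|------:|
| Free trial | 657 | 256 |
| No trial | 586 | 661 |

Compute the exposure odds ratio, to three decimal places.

2.895

Cells: a = 657, b = 256, c = 586, d = 661.
OR = (a·d)/(b·c) = (657 × 661) / (256 × 586) = 434277 / 150016 = 2.89487
The odds of subscription conversion are about 2.89 times as high in the free trial group.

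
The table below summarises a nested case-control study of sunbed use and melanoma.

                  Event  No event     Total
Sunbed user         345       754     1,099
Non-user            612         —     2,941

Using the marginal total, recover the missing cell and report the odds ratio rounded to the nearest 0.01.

1.74

The missing cell is in the unexposed row: 2941 − 612 = 2329.
So a = 345, b = 754, c = 612, d = 2329.
OR = (a·d)/(b·c) = (345 × 2329) / (754 × 612) = 803505 / 461448 = 1.74127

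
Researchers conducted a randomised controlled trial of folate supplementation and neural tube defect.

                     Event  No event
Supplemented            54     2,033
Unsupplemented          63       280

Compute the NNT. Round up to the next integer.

7

Risk in treated group = 54/2087 = 0.02587; risk in control = 63/343 = 0.18367.
Absolute risk reduction = 0.18367 − 0.02587 = 0.15780
NNT = 1 / ARR = 1 / 0.15780 = 6.337 → round up → 7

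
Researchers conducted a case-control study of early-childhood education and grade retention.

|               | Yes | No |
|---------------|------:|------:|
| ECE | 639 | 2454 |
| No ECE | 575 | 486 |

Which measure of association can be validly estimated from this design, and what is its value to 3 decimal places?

0.220

Cells: a = 639, b = 2454, c = 575, d = 486.
This is a case-control study: participants were sampled on outcome status, so risks in the source population cannot be estimated directly — relative risk is not valid here. The odds ratio is the appropriate measure.
OR = (a·d)/(b·c) = (639 × 486) / (2454 × 575) = 310554 / 1411050 = 0.22009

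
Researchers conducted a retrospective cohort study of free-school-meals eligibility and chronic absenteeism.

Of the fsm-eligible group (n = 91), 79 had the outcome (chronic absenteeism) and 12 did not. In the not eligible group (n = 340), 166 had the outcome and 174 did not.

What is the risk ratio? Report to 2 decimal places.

1.78

From the description: a = 79, b = 12, c = 166, d = 174.
Risk in exposed = 79/91 = 0.86813; risk in unexposed = 166/340 = 0.48824.
RR = 0.86813 / 0.48824 = 1.77810
The risk among the exposed is 1.78 times that among the unexposed.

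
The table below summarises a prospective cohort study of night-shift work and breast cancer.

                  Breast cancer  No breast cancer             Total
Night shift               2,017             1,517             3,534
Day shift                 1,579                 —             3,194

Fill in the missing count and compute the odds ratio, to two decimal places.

1.36

The missing cell is in the unexposed row: 3194 − 1579 = 1615.
So a = 2017, b = 1517, c = 1579, d = 1615.
OR = (a·d)/(b·c) = (2017 × 1615) / (1517 × 1579) = 3257455 / 2395343 = 1.35991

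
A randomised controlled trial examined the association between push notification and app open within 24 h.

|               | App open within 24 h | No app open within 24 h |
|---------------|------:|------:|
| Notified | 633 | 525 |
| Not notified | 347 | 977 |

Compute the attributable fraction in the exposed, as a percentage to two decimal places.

52.05

Cells: a = 633, b = 525, c = 347, d = 977.
Risk in exposed = 633/1158 = 0.54663; risk in unexposed = 347/1324 = 0.26208.
RR = 0.54663/0.26208 = 2.08571
AR% = (RR − 1)/RR × 100 = (2.08571 − 1)/2.08571 × 100 = 52.0547%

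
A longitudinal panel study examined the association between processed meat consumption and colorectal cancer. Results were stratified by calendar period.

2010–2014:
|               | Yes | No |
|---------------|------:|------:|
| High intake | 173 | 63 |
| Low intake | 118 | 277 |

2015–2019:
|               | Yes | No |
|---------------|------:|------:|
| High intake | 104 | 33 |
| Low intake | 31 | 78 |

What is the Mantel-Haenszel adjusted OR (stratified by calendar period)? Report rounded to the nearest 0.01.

OR_MH = Σ(aᵢdᵢ/nᵢ) / Σ(bᵢcᵢ/nᵢ), where nᵢ is the stratum total.
Stratum 1 (2010–2014): n = 631; a·d/n = 173·277/631 = 75.9445; b·c/n = 63·118/631 = 11.7813
Stratum 2 (2015–2019): n = 246; a·d/n = 104·78/246 = 32.9756; b·c/n = 33·31/246 = 4.1585
OR_MH = (75.9445 + 32.9756) / (11.7813 + 4.1585) = 108.9201 / 15.9398 = 6.83320

6.83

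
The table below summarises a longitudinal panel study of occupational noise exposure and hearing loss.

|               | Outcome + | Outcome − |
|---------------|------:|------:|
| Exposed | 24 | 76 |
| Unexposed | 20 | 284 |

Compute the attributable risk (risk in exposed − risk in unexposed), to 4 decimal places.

0.1742

Cells: a = 24, b = 76, c = 20, d = 284.
Risk in exposed = 24/100 = 0.240000; risk in unexposed = 20/304 = 0.065789.
Risk difference = 0.240000 − 0.065789 = 0.174211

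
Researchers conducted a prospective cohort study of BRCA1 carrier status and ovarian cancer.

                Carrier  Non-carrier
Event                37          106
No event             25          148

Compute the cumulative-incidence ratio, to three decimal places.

Reading the table with exposure as columns: a = 37 (Carrier, case), b = 25 (Carrier, non-case), c = 106 (Non-carrier, case), d = 148.
Risk in exposed = 37/62 = 0.59677; risk in unexposed = 106/254 = 0.41732.
RR = 0.59677 / 0.41732 = 1.43001
The risk among the exposed is 1.43 times that among the unexposed.

1.430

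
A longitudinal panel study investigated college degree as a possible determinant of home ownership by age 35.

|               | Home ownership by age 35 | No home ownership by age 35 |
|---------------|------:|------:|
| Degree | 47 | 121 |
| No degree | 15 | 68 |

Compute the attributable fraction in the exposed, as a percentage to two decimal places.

35.40

Cells: a = 47, b = 121, c = 15, d = 68.
Risk in exposed = 47/168 = 0.27976; risk in unexposed = 15/83 = 0.18072.
RR = 0.27976/0.18072 = 1.54802
AR% = (RR − 1)/RR × 100 = (1.54802 − 1)/1.54802 × 100 = 35.4012%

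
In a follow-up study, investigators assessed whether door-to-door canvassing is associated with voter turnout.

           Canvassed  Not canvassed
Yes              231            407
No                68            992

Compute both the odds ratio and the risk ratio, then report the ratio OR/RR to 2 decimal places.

3.12

Reading the table with exposure as columns: a = 231 (Canvassed, case), b = 68 (Canvassed, non-case), c = 407 (Not canvassed, case), d = 992.
OR = (231·992)/(68·407) = 229152/27676 = 8.27981
Risk in exposed = 231/299 = 0.77258; risk in unexposed = 407/1399 = 0.29092; RR = 2.65561
OR/RR = 8.27981 / 2.65561 = 3.11786
The outcome is not rare, so the OR lies further from 1 than the RR.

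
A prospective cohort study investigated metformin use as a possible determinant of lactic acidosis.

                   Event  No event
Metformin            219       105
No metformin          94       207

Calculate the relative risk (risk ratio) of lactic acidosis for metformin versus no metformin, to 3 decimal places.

2.164

Cells: a = 219, b = 105, c = 94, d = 207.
Risk in exposed = 219/324 = 0.67593; risk in unexposed = 94/301 = 0.31229.
RR = 0.67593 / 0.31229 = 2.16440
The risk among the exposed is 2.16 times that among the unexposed.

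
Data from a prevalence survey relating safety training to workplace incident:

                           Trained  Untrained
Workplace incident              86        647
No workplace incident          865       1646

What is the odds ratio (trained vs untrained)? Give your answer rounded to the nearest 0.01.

Reading the table with exposure as columns: a = 86 (Trained, case), b = 865 (Trained, non-case), c = 647 (Untrained, case), d = 1646.
OR = (a·d)/(b·c) = (86 × 1646) / (865 × 647) = 141556 / 559655 = 0.25293
Exposure is associated with lower odds of workplace incident (OR = 0.25 < 1).

0.25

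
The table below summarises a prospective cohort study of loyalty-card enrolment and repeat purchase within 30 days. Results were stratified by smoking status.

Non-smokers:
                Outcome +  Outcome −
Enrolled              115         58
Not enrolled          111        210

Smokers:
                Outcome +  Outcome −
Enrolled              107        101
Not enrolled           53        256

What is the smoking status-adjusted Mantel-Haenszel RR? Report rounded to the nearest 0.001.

RR_MH = Σ(aᵢ·n₀ᵢ/nᵢ) / Σ(cᵢ·n₁ᵢ/nᵢ), with n₁ᵢ = aᵢ+bᵢ (exposed), n₀ᵢ = cᵢ+dᵢ (unexposed), nᵢ = n₁ᵢ+n₀ᵢ.
Stratum 1 (Non-smokers): n₁ = 173, n₀ = 321, n = 494; a·n₀/n = 115·321/494 = 74.7267; c·n₁/n = 111·173/494 = 38.8725
Stratum 2 (Smokers): n₁ = 208, n₀ = 309, n = 517; a·n₀/n = 107·309/517 = 63.9516; c·n₁/n = 53·208/517 = 21.3230
RR_MH = (74.7267 + 63.9516) / (38.8725 + 21.3230) = 138.6784 / 60.1955 = 2.30380

2.304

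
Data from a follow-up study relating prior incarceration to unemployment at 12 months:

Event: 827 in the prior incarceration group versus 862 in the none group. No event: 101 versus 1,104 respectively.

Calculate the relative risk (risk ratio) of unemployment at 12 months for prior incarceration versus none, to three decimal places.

2.033

From the description: a = 827, b = 101, c = 862, d = 1104.
Risk in exposed = 827/928 = 0.89116; risk in unexposed = 862/1966 = 0.43845.
RR = 0.89116 / 0.43845 = 2.03252
The risk among the exposed is 2.03 times that among the unexposed.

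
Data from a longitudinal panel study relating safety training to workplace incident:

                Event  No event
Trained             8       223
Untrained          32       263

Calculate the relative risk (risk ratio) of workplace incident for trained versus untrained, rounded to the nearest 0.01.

Cells: a = 8, b = 223, c = 32, d = 263.
Risk in exposed = 8/231 = 0.03463; risk in unexposed = 32/295 = 0.10847.
RR = 0.03463 / 0.10847 = 0.31926
The risk is 68% lower among the exposed than among the unexposed.

0.32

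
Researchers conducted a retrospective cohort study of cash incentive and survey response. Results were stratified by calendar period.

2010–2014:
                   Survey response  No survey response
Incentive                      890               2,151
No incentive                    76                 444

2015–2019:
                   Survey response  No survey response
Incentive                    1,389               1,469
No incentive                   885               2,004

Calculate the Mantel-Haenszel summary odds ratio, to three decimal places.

OR_MH = Σ(aᵢdᵢ/nᵢ) / Σ(bᵢcᵢ/nᵢ), where nᵢ is the stratum total.
Stratum 1 (2010–2014): n = 3561; a·d/n = 890·444/3561 = 110.9688; b·c/n = 2151·76/3561 = 45.9073
Stratum 2 (2015–2019): n = 5747; a·d/n = 1389·2004/5747 = 484.3494; b·c/n = 1469·885/5747 = 226.2163
OR_MH = (110.9688 + 484.3494) / (45.9073 + 226.2163) = 595.3182 / 272.1236 = 2.18768

2.188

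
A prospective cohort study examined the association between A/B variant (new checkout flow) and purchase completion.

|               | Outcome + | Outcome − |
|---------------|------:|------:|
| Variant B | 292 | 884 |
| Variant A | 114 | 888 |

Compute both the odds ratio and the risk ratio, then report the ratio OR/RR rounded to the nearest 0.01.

1.18

Cells: a = 292, b = 884, c = 114, d = 888.
OR = (292·888)/(884·114) = 259296/100776 = 2.57299
Risk in exposed = 292/1176 = 0.24830; risk in unexposed = 114/1002 = 0.11377; RR = 2.18242
OR/RR = 2.57299 / 2.18242 = 1.17896
The outcome is not rare, so the OR lies further from 1 than the RR.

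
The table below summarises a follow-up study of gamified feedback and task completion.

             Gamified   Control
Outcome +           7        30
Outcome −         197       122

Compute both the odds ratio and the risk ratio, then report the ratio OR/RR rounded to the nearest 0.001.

Reading the table with exposure as columns: a = 7 (Gamified, case), b = 197 (Gamified, non-case), c = 30 (Control, case), d = 122.
OR = (7·122)/(197·30) = 854/5910 = 0.14450
Risk in exposed = 7/204 = 0.03431; risk in unexposed = 30/152 = 0.19737; RR = 0.17386
OR/RR = 0.14450 / 0.17386 = 0.83115
The outcome is not rare, so the OR lies further from 1 than the RR.

0.831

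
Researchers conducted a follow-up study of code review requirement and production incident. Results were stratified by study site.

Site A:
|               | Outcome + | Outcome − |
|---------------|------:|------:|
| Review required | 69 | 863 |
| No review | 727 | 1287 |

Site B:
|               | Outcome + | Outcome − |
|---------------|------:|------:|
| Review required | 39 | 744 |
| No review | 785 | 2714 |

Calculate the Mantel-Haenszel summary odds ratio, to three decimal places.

OR_MH = Σ(aᵢdᵢ/nᵢ) / Σ(bᵢcᵢ/nᵢ), where nᵢ is the stratum total.
Stratum 1 (Site A): n = 2946; a·d/n = 69·1287/2946 = 30.1436; b·c/n = 863·727/2946 = 212.9671
Stratum 2 (Site B): n = 4282; a·d/n = 39·2714/4282 = 24.7188; b·c/n = 744·785/4282 = 136.3942
OR_MH = (30.1436 + 24.7188) / (212.9671 + 136.3942) = 54.8624 / 349.3613 = 0.15704

0.157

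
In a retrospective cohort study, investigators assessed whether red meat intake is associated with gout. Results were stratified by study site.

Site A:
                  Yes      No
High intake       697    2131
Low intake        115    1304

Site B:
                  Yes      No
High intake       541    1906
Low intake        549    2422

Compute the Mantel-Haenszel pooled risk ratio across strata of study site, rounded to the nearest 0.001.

1.632

RR_MH = Σ(aᵢ·n₀ᵢ/nᵢ) / Σ(cᵢ·n₁ᵢ/nᵢ), with n₁ᵢ = aᵢ+bᵢ (exposed), n₀ᵢ = cᵢ+dᵢ (unexposed), nᵢ = n₁ᵢ+n₀ᵢ.
Stratum 1 (Site A): n₁ = 2828, n₀ = 1419, n = 4247; a·n₀/n = 697·1419/4247 = 232.8804; c·n₁/n = 115·2828/4247 = 76.5764
Stratum 2 (Site B): n₁ = 2447, n₀ = 2971, n = 5418; a·n₀/n = 541·2971/5418 = 296.6613; c·n₁/n = 549·2447/5418 = 247.9518
RR_MH = (232.8804 + 296.6613) / (76.5764 + 247.9518) = 529.5417 / 324.5282 = 1.63173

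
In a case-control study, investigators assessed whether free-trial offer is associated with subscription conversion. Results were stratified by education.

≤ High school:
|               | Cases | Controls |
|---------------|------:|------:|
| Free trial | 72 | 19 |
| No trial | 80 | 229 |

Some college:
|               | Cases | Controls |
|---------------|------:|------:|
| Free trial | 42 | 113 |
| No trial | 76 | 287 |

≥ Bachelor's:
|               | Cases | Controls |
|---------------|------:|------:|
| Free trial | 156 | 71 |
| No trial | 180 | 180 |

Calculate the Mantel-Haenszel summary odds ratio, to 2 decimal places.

OR_MH = Σ(aᵢdᵢ/nᵢ) / Σ(bᵢcᵢ/nᵢ), where nᵢ is the stratum total.
Stratum 1 (≤ High school): n = 400; a·d/n = 72·229/400 = 41.2200; b·c/n = 19·80/400 = 3.8000
Stratum 2 (Some college): n = 518; a·d/n = 42·287/518 = 23.2703; b·c/n = 113·76/518 = 16.5792
Stratum 3 (≥ Bachelor's): n = 587; a·d/n = 156·180/587 = 47.8365; b·c/n = 71·180/587 = 21.7717
OR_MH = (41.2200 + 23.2703 + 47.8365) / (3.8000 + 16.5792 + 21.7717) = 112.3267 / 42.1509 = 2.66487

2.66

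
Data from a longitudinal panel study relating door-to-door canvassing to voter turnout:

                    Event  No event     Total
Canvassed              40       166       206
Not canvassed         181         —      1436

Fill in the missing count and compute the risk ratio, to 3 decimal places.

The missing cell is in the unexposed row: 1436 − 181 = 1255.
So a = 40, b = 166, c = 181, d = 1255.
RR = [a/(a+b)] / [c/(c+d)] = (40/206) / (181/1436) = 0.19417/0.12604 = 1.54052

1.541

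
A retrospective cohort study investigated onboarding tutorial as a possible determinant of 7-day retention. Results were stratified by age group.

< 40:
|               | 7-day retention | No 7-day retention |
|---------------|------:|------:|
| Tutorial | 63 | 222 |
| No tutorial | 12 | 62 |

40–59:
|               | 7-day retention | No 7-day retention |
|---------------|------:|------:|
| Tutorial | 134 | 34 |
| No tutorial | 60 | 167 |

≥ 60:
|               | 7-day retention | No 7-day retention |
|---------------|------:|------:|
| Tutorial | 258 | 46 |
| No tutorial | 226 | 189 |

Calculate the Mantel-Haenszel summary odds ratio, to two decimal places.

OR_MH = Σ(aᵢdᵢ/nᵢ) / Σ(bᵢcᵢ/nᵢ), where nᵢ is the stratum total.
Stratum 1 (< 40): n = 359; a·d/n = 63·62/359 = 10.8802; b·c/n = 222·12/359 = 7.4206
Stratum 2 (40–59): n = 395; a·d/n = 134·167/395 = 56.6532; b·c/n = 34·60/395 = 5.1646
Stratum 3 (≥ 60): n = 719; a·d/n = 258·189/719 = 67.8192; b·c/n = 46·226/719 = 14.4590
OR_MH = (10.8802 + 56.6532 + 67.8192) / (7.4206 + 5.1646 + 14.4590) = 135.3526 / 27.0441 = 5.00488

5.00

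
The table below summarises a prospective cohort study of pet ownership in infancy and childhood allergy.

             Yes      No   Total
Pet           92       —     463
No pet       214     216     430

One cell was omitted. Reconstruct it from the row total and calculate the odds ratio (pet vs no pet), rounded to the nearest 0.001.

0.250

The missing cell is in the exposed row: 463 − 92 = 371.
So a = 92, b = 371, c = 214, d = 216.
OR = (a·d)/(b·c) = (92 × 216) / (371 × 214) = 19872 / 79394 = 0.25030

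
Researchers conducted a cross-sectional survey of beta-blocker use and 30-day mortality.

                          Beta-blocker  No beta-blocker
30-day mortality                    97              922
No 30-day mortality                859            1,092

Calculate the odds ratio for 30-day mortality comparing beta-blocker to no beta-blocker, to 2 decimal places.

Reading the table with exposure as columns: a = 97 (Beta-blocker, case), b = 859 (Beta-blocker, non-case), c = 922 (No beta-blocker, case), d = 1092.
OR = (a·d)/(b·c) = (97 × 1092) / (859 × 922) = 105924 / 791998 = 0.13374
Exposure is associated with lower odds of 30-day mortality (OR = 0.13 < 1).

0.13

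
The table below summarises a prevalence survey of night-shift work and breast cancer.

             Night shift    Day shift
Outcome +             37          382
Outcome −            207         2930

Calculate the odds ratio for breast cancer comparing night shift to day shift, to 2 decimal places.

Reading the table with exposure as columns: a = 37 (Night shift, case), b = 207 (Night shift, non-case), c = 382 (Day shift, case), d = 2930.
OR = (a·d)/(b·c) = (37 × 2930) / (207 × 382) = 108410 / 79074 = 1.37099
The odds of breast cancer are about 1.37 times as high in the night shift group.

1.37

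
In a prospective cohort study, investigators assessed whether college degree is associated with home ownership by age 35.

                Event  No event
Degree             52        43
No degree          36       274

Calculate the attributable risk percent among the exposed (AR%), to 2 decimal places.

Cells: a = 52, b = 43, c = 36, d = 274.
Risk in exposed = 52/95 = 0.54737; risk in unexposed = 36/310 = 0.11613.
RR = 0.54737/0.11613 = 4.71345
AR% = (RR − 1)/RR × 100 = (4.71345 − 1)/4.71345 × 100 = 78.7841%

78.78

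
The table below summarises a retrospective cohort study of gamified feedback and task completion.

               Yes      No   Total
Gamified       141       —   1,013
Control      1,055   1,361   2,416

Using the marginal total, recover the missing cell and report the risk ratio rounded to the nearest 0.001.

The missing cell is in the exposed row: 1013 − 141 = 872.
So a = 141, b = 872, c = 1055, d = 1361.
RR = [a/(a+b)] / [c/(c+d)] = (141/1013) / (1055/2416) = 0.13919/0.43667 = 0.31875

0.319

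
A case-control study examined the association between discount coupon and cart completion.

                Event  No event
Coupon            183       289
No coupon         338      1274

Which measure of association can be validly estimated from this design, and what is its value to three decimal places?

Cells: a = 183, b = 289, c = 338, d = 1274.
This is a case-control study: participants were sampled on outcome status, so risks in the source population cannot be estimated directly — relative risk is not valid here. The odds ratio is the appropriate measure.
OR = (a·d)/(b·c) = (183 × 1274) / (289 × 338) = 233142 / 97682 = 2.38674

2.387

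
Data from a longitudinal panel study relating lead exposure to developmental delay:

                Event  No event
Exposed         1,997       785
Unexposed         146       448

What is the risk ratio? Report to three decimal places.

2.920

Cells: a = 1997, b = 785, c = 146, d = 448.
Risk in exposed = 1997/2782 = 0.71783; risk in unexposed = 146/594 = 0.24579.
RR = 0.71783 / 0.24579 = 2.92048
The risk among the exposed is 2.92 times that among the unexposed.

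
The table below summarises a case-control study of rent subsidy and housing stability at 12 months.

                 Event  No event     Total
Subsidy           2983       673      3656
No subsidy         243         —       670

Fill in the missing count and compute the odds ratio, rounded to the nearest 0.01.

7.79

The missing cell is in the unexposed row: 670 − 243 = 427.
So a = 2983, b = 673, c = 243, d = 427.
OR = (a·d)/(b·c) = (2983 × 427) / (673 × 243) = 1273741 / 163539 = 7.78861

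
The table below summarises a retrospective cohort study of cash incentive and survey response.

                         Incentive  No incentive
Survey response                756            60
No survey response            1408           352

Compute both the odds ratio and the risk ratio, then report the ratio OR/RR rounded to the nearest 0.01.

Reading the table with exposure as columns: a = 756 (Incentive, case), b = 1408 (Incentive, non-case), c = 60 (No incentive, case), d = 352.
OR = (756·352)/(1408·60) = 266112/84480 = 3.15000
Risk in exposed = 756/2164 = 0.34935; risk in unexposed = 60/412 = 0.14563; RR = 2.39889
OR/RR = 3.15000 / 2.39889 = 1.31311
The outcome is not rare, so the OR lies further from 1 than the RR.

1.31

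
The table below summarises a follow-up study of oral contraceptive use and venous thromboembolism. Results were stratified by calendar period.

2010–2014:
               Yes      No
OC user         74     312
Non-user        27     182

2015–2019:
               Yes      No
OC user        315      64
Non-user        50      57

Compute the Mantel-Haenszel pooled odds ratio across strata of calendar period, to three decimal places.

2.872

OR_MH = Σ(aᵢdᵢ/nᵢ) / Σ(bᵢcᵢ/nᵢ), where nᵢ is the stratum total.
Stratum 1 (2010–2014): n = 595; a·d/n = 74·182/595 = 22.6353; b·c/n = 312·27/595 = 14.1580
Stratum 2 (2015–2019): n = 486; a·d/n = 315·57/486 = 36.9444; b·c/n = 64·50/486 = 6.5844
OR_MH = (22.6353 + 36.9444) / (14.1580 + 6.5844) = 59.5797 / 20.7423 = 2.87237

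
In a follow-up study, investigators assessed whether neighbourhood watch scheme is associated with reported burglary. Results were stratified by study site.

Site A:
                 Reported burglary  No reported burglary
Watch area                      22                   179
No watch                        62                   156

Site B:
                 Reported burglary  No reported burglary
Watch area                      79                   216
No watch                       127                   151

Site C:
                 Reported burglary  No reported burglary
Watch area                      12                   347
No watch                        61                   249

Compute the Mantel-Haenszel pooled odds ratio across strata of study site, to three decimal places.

OR_MH = Σ(aᵢdᵢ/nᵢ) / Σ(bᵢcᵢ/nᵢ), where nᵢ is the stratum total.
Stratum 1 (Site A): n = 419; a·d/n = 22·156/419 = 8.1909; b·c/n = 179·62/419 = 26.4869
Stratum 2 (Site B): n = 573; a·d/n = 79·151/573 = 20.8185; b·c/n = 216·127/573 = 47.8743
Stratum 3 (Site C): n = 669; a·d/n = 12·249/669 = 4.4664; b·c/n = 347·61/669 = 31.6398
OR_MH = (8.1909 + 20.8185 + 4.4664) / (26.4869 + 47.8743 + 31.6398) = 33.4758 / 106.0010 = 0.31581

0.316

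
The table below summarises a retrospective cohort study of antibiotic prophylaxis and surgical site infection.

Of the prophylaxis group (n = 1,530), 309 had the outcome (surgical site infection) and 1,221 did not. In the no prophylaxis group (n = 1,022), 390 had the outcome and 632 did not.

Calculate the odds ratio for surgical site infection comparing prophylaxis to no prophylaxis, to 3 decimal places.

0.410

From the description: a = 309, b = 1221, c = 390, d = 632.
OR = (a·d)/(b·c) = (309 × 632) / (1221 × 390) = 195288 / 476190 = 0.41011
Exposure is associated with lower odds of surgical site infection (OR = 0.41 < 1).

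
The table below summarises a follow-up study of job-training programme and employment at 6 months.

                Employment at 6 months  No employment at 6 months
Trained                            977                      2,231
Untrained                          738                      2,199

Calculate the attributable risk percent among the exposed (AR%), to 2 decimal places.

Cells: a = 977, b = 2231, c = 738, d = 2199.
Risk in exposed = 977/3208 = 0.30455; risk in unexposed = 738/2937 = 0.25128.
RR = 0.30455/0.25128 = 1.21201
AR% = (RR − 1)/RR × 100 = (1.21201 − 1)/1.21201 × 100 = 17.4927%

17.49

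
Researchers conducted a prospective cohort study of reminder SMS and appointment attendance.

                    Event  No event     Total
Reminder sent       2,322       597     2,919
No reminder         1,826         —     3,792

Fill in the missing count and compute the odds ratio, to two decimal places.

4.19

The missing cell is in the unexposed row: 3792 − 1826 = 1966.
So a = 2322, b = 597, c = 1826, d = 1966.
OR = (a·d)/(b·c) = (2322 × 1966) / (597 × 1826) = 4565052 / 1090122 = 4.18765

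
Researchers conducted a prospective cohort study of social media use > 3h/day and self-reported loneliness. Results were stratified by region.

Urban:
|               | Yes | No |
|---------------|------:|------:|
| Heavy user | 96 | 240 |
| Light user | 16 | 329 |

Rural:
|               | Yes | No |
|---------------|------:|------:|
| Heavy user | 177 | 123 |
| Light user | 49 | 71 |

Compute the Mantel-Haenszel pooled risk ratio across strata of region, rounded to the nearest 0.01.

RR_MH = Σ(aᵢ·n₀ᵢ/nᵢ) / Σ(cᵢ·n₁ᵢ/nᵢ), with n₁ᵢ = aᵢ+bᵢ (exposed), n₀ᵢ = cᵢ+dᵢ (unexposed), nᵢ = n₁ᵢ+n₀ᵢ.
Stratum 1 (Urban): n₁ = 336, n₀ = 345, n = 681; a·n₀/n = 96·345/681 = 48.6344; c·n₁/n = 16·336/681 = 7.8943
Stratum 2 (Rural): n₁ = 300, n₀ = 120, n = 420; a·n₀/n = 177·120/420 = 50.5714; c·n₁/n = 49·300/420 = 35.0000
RR_MH = (48.6344 + 50.5714) / (7.8943 + 35.0000) = 99.2058 / 42.8943 = 2.31280

2.31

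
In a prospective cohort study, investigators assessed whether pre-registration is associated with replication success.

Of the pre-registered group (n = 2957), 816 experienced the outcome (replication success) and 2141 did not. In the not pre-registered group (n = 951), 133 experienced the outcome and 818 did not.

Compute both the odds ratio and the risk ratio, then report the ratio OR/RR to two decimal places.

From the description: a = 816, b = 2141, c = 133, d = 818.
OR = (816·818)/(2141·133) = 667488/284753 = 2.34409
Risk in exposed = 816/2957 = 0.27596; risk in unexposed = 133/951 = 0.13985; RR = 1.97318
OR/RR = 2.34409 / 1.97318 = 1.18798
The outcome is not rare, so the OR lies further from 1 than the RR.

1.19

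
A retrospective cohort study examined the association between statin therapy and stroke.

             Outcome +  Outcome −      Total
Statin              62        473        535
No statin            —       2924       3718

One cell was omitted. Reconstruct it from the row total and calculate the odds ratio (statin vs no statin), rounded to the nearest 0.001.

0.483

The missing cell is in the unexposed row: 3718 − 2924 = 794.
So a = 62, b = 473, c = 794, d = 2924.
OR = (a·d)/(b·c) = (62 × 2924) / (473 × 794) = 181288 / 375562 = 0.48271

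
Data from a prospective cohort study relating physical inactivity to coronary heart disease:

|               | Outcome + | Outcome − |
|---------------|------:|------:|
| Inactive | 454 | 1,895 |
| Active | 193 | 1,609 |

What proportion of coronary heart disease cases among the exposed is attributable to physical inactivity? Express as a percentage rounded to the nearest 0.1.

Cells: a = 454, b = 1895, c = 193, d = 1609.
Risk in exposed = 454/2349 = 0.19327; risk in unexposed = 193/1802 = 0.10710.
RR = 0.19327/0.10710 = 1.80456
AR% = (RR − 1)/RR × 100 = (1.80456 − 1)/1.80456 × 100 = 44.5847%

44.6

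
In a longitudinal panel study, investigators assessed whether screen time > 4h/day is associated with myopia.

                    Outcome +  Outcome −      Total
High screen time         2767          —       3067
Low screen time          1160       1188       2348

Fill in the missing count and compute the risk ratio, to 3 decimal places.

1.826

The missing cell is in the exposed row: 3067 − 2767 = 300.
So a = 2767, b = 300, c = 1160, d = 1188.
RR = [a/(a+b)] / [c/(c+d)] = (2767/3067) / (1160/2348) = 0.90218/0.49404 = 1.82615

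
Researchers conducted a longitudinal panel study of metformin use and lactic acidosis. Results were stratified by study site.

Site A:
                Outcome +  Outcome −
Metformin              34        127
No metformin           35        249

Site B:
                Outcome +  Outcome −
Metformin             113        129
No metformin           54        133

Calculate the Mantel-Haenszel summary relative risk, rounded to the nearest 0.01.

1.65

RR_MH = Σ(aᵢ·n₀ᵢ/nᵢ) / Σ(cᵢ·n₁ᵢ/nᵢ), with n₁ᵢ = aᵢ+bᵢ (exposed), n₀ᵢ = cᵢ+dᵢ (unexposed), nᵢ = n₁ᵢ+n₀ᵢ.
Stratum 1 (Site A): n₁ = 161, n₀ = 284, n = 445; a·n₀/n = 34·284/445 = 21.6989; c·n₁/n = 35·161/445 = 12.6629
Stratum 2 (Site B): n₁ = 242, n₀ = 187, n = 429; a·n₀/n = 113·187/429 = 49.2564; c·n₁/n = 54·242/429 = 30.4615
RR_MH = (21.6989 + 49.2564) / (12.6629 + 30.4615) = 70.9553 / 43.1245 = 1.64536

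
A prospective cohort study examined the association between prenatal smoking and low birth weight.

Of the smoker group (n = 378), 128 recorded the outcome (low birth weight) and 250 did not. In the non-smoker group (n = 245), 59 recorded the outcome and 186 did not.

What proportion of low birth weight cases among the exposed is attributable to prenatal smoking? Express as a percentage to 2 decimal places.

28.88

From the description: a = 128, b = 250, c = 59, d = 186.
Risk in exposed = 128/378 = 0.33862; risk in unexposed = 59/245 = 0.24082.
RR = 0.33862/0.24082 = 1.40615
AR% = (RR − 1)/RR × 100 = (1.40615 − 1)/1.40615 × 100 = 28.8839%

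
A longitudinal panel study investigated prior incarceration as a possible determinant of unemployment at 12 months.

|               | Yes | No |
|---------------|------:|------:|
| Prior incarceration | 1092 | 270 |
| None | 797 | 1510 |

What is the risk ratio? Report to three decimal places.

Cells: a = 1092, b = 270, c = 797, d = 1510.
Risk in exposed = 1092/1362 = 0.80176; risk in unexposed = 797/2307 = 0.34547.
RR = 0.80176 / 0.34547 = 2.32078
The risk among the exposed is 2.32 times that among the unexposed.

2.321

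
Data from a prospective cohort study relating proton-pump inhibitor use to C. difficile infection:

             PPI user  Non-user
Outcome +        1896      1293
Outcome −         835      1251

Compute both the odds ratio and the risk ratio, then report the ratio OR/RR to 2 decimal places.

Reading the table with exposure as columns: a = 1896 (PPI user, case), b = 835 (PPI user, non-case), c = 1293 (Non-user, case), d = 1251.
OR = (1896·1251)/(835·1293) = 2371896/1079655 = 2.19690
Risk in exposed = 1896/2731 = 0.69425; risk in unexposed = 1293/2544 = 0.50825; RR = 1.36595
OR/RR = 2.19690 / 1.36595 = 1.60833
The outcome is not rare, so the OR lies further from 1 than the RR.

1.61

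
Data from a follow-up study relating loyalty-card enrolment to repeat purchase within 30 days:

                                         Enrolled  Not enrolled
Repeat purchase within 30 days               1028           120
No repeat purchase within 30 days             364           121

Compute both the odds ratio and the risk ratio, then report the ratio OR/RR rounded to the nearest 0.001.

Reading the table with exposure as columns: a = 1028 (Enrolled, case), b = 364 (Enrolled, non-case), c = 120 (Not enrolled, case), d = 121.
OR = (1028·121)/(364·120) = 124388/43680 = 2.84771
Risk in exposed = 1028/1392 = 0.73851; risk in unexposed = 120/241 = 0.49793; RR = 1.48317
OR/RR = 2.84771 / 1.48317 = 1.92002
The outcome is not rare, so the OR lies further from 1 than the RR.

1.920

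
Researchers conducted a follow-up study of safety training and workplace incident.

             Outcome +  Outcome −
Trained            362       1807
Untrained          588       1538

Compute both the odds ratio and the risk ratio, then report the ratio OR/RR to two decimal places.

Cells: a = 362, b = 1807, c = 588, d = 1538.
OR = (362·1538)/(1807·588) = 556756/1062516 = 0.52400
Risk in exposed = 362/2169 = 0.16690; risk in unexposed = 588/2126 = 0.27658; RR = 0.60344
OR/RR = 0.52400 / 0.60344 = 0.86835
The outcome is not rare, so the OR lies further from 1 than the RR.

0.87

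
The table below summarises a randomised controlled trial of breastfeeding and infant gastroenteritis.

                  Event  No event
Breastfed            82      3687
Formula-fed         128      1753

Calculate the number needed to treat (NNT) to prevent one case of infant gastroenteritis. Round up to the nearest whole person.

Risk in treated group = 82/3769 = 0.02176; risk in control = 128/1881 = 0.06805.
Absolute risk reduction = 0.06805 − 0.02176 = 0.04629
NNT = 1 / ARR = 1 / 0.04629 = 21.602 → round up → 22

22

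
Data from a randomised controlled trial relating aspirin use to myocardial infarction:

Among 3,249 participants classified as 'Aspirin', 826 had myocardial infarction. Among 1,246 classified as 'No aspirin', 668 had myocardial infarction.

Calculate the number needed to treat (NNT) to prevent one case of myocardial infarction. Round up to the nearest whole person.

Risk in treated group = 826/3249 = 0.25423; risk in control = 668/1246 = 0.53612.
Absolute risk reduction = 0.53612 − 0.25423 = 0.28188
NNT = 1 / ARR = 1 / 0.28188 = 3.548 → round up → 4

4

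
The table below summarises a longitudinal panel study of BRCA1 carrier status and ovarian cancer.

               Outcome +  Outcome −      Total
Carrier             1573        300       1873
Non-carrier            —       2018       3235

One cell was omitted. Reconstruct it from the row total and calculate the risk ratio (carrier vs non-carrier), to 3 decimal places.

The missing cell is in the unexposed row: 3235 − 2018 = 1217.
So a = 1573, b = 300, c = 1217, d = 2018.
RR = [a/(a+b)] / [c/(c+d)] = (1573/1873) / (1217/3235) = 0.83983/0.37620 = 2.23241

2.232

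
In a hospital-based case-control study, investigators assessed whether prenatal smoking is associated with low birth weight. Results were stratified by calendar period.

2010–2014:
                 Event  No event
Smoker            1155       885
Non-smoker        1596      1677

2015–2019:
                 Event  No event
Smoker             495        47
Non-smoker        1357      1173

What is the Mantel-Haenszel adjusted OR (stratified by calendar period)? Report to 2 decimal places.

1.93

OR_MH = Σ(aᵢdᵢ/nᵢ) / Σ(bᵢcᵢ/nᵢ), where nᵢ is the stratum total.
Stratum 1 (2010–2014): n = 5313; a·d/n = 1155·1677/5313 = 364.5652; b·c/n = 885·1596/5313 = 265.8498
Stratum 2 (2015–2019): n = 3072; a·d/n = 495·1173/3072 = 189.0088; b·c/n = 47·1357/3072 = 20.7614
OR_MH = (364.5652 + 189.0088) / (265.8498 + 20.7614) = 553.5740 / 286.6112 = 1.93145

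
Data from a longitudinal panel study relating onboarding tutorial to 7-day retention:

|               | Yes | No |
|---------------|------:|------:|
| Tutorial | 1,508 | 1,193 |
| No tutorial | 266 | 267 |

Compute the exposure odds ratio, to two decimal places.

Cells: a = 1508, b = 1193, c = 266, d = 267.
OR = (a·d)/(b·c) = (1508 × 267) / (1193 × 266) = 402636 / 317338 = 1.26879
The odds of 7-day retention are about 1.27 times as high in the tutorial group.

1.27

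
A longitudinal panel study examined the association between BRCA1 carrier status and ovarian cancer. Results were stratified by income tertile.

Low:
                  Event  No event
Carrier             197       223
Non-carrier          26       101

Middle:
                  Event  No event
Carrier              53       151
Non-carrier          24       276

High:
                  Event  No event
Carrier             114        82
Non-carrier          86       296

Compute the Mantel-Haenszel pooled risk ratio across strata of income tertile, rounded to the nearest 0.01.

RR_MH = Σ(aᵢ·n₀ᵢ/nᵢ) / Σ(cᵢ·n₁ᵢ/nᵢ), with n₁ᵢ = aᵢ+bᵢ (exposed), n₀ᵢ = cᵢ+dᵢ (unexposed), nᵢ = n₁ᵢ+n₀ᵢ.
Stratum 1 (Low): n₁ = 420, n₀ = 127, n = 547; a·n₀/n = 197·127/547 = 45.7386; c·n₁/n = 26·420/547 = 19.9634
Stratum 2 (Middle): n₁ = 204, n₀ = 300, n = 504; a·n₀/n = 53·300/504 = 31.5476; c·n₁/n = 24·204/504 = 9.7143
Stratum 3 (High): n₁ = 196, n₀ = 382, n = 578; a·n₀/n = 114·382/578 = 75.3426; c·n₁/n = 86·196/578 = 29.1626
RR_MH = (45.7386 + 31.5476 + 75.3426) / (19.9634 + 9.7143 + 29.1626) = 152.6288 / 58.8404 = 2.59395

2.59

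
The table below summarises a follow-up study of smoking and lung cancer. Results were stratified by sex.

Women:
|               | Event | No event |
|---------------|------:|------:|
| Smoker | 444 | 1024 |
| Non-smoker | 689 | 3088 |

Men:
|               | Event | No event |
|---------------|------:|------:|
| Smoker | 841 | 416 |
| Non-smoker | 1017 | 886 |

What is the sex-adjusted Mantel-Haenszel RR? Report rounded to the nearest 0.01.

RR_MH = Σ(aᵢ·n₀ᵢ/nᵢ) / Σ(cᵢ·n₁ᵢ/nᵢ), with n₁ᵢ = aᵢ+bᵢ (exposed), n₀ᵢ = cᵢ+dᵢ (unexposed), nᵢ = n₁ᵢ+n₀ᵢ.
Stratum 1 (Women): n₁ = 1468, n₀ = 3777, n = 5245; a·n₀/n = 444·3777/5245 = 319.7308; c·n₁/n = 689·1468/5245 = 192.8412
Stratum 2 (Men): n₁ = 1257, n₀ = 1903, n = 3160; a·n₀/n = 841·1903/3160 = 506.4630; c·n₁/n = 1017·1257/3160 = 404.5472
RR_MH = (319.7308 + 506.4630) / (192.8412 + 404.5472) = 826.1938 / 597.3883 = 1.38301

1.38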